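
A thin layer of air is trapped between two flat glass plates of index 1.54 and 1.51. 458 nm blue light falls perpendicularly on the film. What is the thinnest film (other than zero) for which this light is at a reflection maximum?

Ray reflecting at the top interface goes from n = 1.54 toward n = 1.0: no phase shift.
At the lower boundary (n = 1.0 to n = 1.51) the reflected ray undergoes a half-wave phase shift.
Net: one phase inversion between the two reflected rays.
So the condition for constructive reflection is 2 n t = (m + ½) λ.
Minimum at m = 0: t = λ / (4 n) = 458 / (4 × 1.0) = 115 nm.

115 nm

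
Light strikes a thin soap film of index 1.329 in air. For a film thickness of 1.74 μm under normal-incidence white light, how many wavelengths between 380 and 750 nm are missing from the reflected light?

At the upper boundary (n = 1.0 to n = 1.329) the reflected ray undergoes a half-wave phase shift.
Ray reflecting at the bottom interface goes from n = 1.329 toward n = 1.0: no phase shift.
Exactly one π shift → a net half-wave offset.
For minimum reflection here: 2 n t = m λ.
λ = 2 n t / m = 4625 / m nm.
m=6: 771 nm (IR); m=7: 661 nm (visible); m=8: 578 nm (visible); m=9: 514 nm (visible); m=10: 462 nm (visible); m=11: 420 nm (visible); m=12: 385 nm (visible); m=13: 356 nm (UV).

6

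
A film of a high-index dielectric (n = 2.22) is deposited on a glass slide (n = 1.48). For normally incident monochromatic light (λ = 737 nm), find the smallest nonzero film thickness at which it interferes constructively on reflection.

Ray reflecting at the top interface goes from n = 1.0 toward n = 2.22: a half-wave phase shift.
At the lower boundary (n = 2.22 to n = 1.48) the reflected ray undergoes no phase shift.
The two reflections differ by half a wavelength.
For bright reflection here: 2 n t = (m + ½) λ.
Minimum at m = 0: t = λ / (4 n) = 737 / (4 × 2.22) = 83.0 nm.

83.0 nm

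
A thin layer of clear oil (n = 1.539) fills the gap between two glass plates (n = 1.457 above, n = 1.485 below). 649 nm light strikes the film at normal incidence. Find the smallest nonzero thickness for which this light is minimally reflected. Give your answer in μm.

At the upper boundary (n = 1.457 to n = 1.539) the reflected ray undergoes a half-wave phase shift.
At the lower boundary (n = 1.539 to n = 1.485) the reflected ray undergoes no phase shift.
Net: one phase inversion between the two reflected rays.
So the condition for destructive reflection is 2 n t = m λ.
The smallest nonzero thickness corresponds to m = 1: t = m λ / (2 n) = 1.00 × 649 / (2 × 1.539) = 211 nm.

0.211 μm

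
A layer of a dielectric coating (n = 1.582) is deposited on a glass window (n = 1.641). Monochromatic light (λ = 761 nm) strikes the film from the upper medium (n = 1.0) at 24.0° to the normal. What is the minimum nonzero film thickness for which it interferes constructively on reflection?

249 nm

At the upper boundary (n = 1.0 to n = 1.582) the reflected ray undergoes a half-wave phase shift.
At the lower boundary (n = 1.582 to n = 1.641) the reflected ray undergoes a half-wave phase shift.
The two reflections carry the same phase change, so no net offset.
So the condition for constructive reflection is 2 n t cos θ_r = m λ.
Snell's law: 1.0 sin 24.0° = 1.582 sin θ_r → sin θ_r = 0.257, cos θ_r = 0.966.
Minimum nonzero at m = 1: t = λ / (2 n cos θ_r) = 761 / (2 × 1.582 × 0.966) = 249 nm.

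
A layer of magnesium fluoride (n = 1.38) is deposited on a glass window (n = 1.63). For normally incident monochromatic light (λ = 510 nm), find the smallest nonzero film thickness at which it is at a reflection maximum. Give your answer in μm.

Top surface (1.0 → 1.38): reflection off a higher-index medium gives a half-wave phase shift.
Ray reflecting at the bottom interface goes from n = 1.38 toward n = 1.63: a half-wave phase shift.
Net: no relative phase inversion (both shifts match).
For maximum reflection here: 2 n t = m λ.
Minimum nonzero at m = 1: t = λ / (2 n) = 510 / (2 × 1.38) = 185 nm.

0.185 μm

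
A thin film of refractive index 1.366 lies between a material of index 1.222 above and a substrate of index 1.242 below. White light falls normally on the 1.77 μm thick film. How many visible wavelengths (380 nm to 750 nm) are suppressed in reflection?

Ray reflecting at the top interface goes from n = 1.222 toward n = 1.366: a half-wave phase shift.
Bottom surface (1.366 → 1.242): reflection off a lower-index medium gives no phase shift.
Exactly one π shift → a net half-wave offset.
With one net inversion, destructive interference in reflection requires 2 n t = m λ.
λ = 2 n t / m = 4836 / m nm.
m=6: 806 nm (IR); m=7: 691 nm (visible); m=8: 604 nm (visible); m=9: 537 nm (visible); m=10: 484 nm (visible); m=11: 440 nm (visible); m=12: 403 nm (visible); m=13: 372 nm (UV).

6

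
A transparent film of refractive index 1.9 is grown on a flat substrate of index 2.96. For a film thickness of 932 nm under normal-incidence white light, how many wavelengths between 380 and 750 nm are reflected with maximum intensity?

5

Ray reflecting at the top interface goes from n = 1.0 toward n = 1.9: a half-wave phase shift.
Bottom surface (1.9 → 2.96): reflection off a higher-index medium gives a half-wave phase shift.
Zero or two π shifts → no net half-wave offset.
With no net inversion, constructive interference in reflection requires 2 n t = m λ.
λ = 2 n t / m = 3542 / m nm.
m=4: 885 nm (IR); m=5: 708 nm (visible); m=6: 590 nm (visible); m=7: 506 nm (visible); m=8: 443 nm (visible); m=9: 394 nm (visible); m=10: 354 nm (UV).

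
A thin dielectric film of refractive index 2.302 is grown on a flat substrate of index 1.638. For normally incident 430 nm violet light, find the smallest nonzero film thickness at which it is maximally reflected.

At the upper boundary (n = 1.0 to n = 2.302) the reflected ray undergoes a half-wave phase shift.
Ray reflecting at the bottom interface goes from n = 2.302 toward n = 1.638: no phase shift.
Exactly one π shift → a net half-wave offset.
So the condition for constructive reflection is 2 n t = (m + ½) λ.
Minimum at m = 0: t = λ / (4 n) = 430 / (4 × 2.302) = 46.7 nm.

46.7 nm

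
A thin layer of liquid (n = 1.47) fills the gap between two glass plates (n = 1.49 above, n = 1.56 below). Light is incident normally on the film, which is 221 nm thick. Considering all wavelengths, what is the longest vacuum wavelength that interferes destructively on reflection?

650 nm

At the upper boundary (n = 1.49 to n = 1.47) the reflected ray undergoes no phase shift.
Bottom surface (1.47 → 1.56): reflection off a higher-index medium gives a half-wave phase shift.
Net: one phase inversion between the two reflected rays.
For weak reflection here: 2 n t = m λ.
λ = 2 n t / m. The longest wavelength is m = 1: λ = 2 × 1.47 × 221 / 1.00 = 650 nm.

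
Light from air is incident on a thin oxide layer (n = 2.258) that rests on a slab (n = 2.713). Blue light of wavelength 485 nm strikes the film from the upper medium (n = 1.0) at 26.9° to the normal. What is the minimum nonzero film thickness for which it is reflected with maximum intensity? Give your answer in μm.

Top surface (1.0 → 2.258): reflection off a higher-index medium gives a half-wave phase shift.
Ray reflecting at the bottom interface goes from n = 2.258 toward n = 2.713: a half-wave phase shift.
Zero or two π shifts → no net half-wave offset.
For maximum reflection here: 2 n t cos θ_r = m λ.
Snell's law: 1.0 sin 26.9° = 2.258 sin θ_r → sin θ_r = 0.200, cos θ_r = 0.980.
Minimum nonzero at m = 1: t = λ / (2 n cos θ_r) = 485 / (2 × 2.258 × 0.980) = 110 nm.

0.110 μm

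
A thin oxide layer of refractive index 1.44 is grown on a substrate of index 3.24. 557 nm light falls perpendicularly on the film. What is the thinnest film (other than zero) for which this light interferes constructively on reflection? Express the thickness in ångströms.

1934 Å

Ray reflecting at the top interface goes from n = 1.0 toward n = 1.44: a half-wave phase shift.
Bottom surface (1.44 → 3.24): reflection off a higher-index medium gives a half-wave phase shift.
The two reflections carry the same phase change, so no net offset.
With no net inversion, constructive interference in reflection requires 2 n t = m λ.
Minimum nonzero at m = 1: t = λ / (2 n) = 557 / (2 × 1.44) = 193 nm.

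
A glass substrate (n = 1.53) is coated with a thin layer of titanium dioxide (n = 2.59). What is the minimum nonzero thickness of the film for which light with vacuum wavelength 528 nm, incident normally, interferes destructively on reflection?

Top surface (1.0 → 2.59): reflection off a higher-index medium gives a half-wave phase shift.
Ray reflecting at the bottom interface goes from n = 2.59 toward n = 1.53: no phase shift.
Net: one phase inversion between the two reflected rays.
With one net inversion, destructive interference in reflection requires 2 n t = m λ.
Minimum nonzero at m = 1: t = λ / (2 n) = 528 / (2 × 2.59) = 102 nm.

102 nm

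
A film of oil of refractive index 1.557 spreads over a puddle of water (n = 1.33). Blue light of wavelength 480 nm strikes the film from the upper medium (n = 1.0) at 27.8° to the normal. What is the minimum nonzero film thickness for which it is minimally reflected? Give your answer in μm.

0.162 μm

Top surface (1.0 → 1.557): reflection off a higher-index medium gives a half-wave phase shift.
Ray reflecting at the bottom interface goes from n = 1.557 toward n = 1.33: no phase shift.
The two reflections differ by half a wavelength.
With one net inversion, destructive interference in reflection requires 2 n t cos θ_r = m λ.
Snell's law: 1.0 sin 27.8° = 1.557 sin θ_r → sin θ_r = 0.300, cos θ_r = 0.954.
Minimum nonzero at m = 1: t = λ / (2 n cos θ_r) = 480 / (2 × 1.557 × 0.954) = 162 nm.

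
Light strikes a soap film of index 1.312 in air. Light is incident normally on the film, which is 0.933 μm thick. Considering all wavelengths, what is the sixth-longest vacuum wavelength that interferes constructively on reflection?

Top surface (1.0 → 1.312): reflection off a higher-index medium gives a half-wave phase shift.
Bottom surface (1.312 → 1.0): reflection off a lower-index medium gives no phase shift.
The two reflections differ by half a wavelength.
For bright reflection here: 2 n t = (m + ½) λ.
λ = 2 n t / (m + ½). The sixth-longest wavelength is m = 5: λ = 2 × 1.312 × 933 / 5.50 = 445 nm.

445 nm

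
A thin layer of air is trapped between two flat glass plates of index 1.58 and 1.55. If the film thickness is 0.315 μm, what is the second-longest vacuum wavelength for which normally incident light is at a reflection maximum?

420 nm

At the upper boundary (n = 1.58 to n = 1.0) the reflected ray undergoes no phase shift.
Bottom surface (1.0 → 1.55): reflection off a higher-index medium gives a half-wave phase shift.
Exactly one π shift → a net half-wave offset.
With one net inversion, constructive interference in reflection requires 2 n t = (m + ½) λ.
λ = 2 n t / (m + ½). The second-longest wavelength is m = 1: λ = 2 × 1.0 × 315 / 1.50 = 420 nm.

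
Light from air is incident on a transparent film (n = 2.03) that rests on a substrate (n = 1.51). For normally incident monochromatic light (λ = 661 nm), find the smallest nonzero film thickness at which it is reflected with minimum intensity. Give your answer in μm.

Ray reflecting at the top interface goes from n = 1.0 toward n = 2.03: a half-wave phase shift.
At the lower boundary (n = 2.03 to n = 1.51) the reflected ray undergoes no phase shift.
Net: one phase inversion between the two reflected rays.
With one net inversion, destructive interference in reflection requires 2 n t = m λ.
Minimum nonzero at m = 1: t = λ / (2 n) = 661 / (2 × 2.03) = 163 nm.

0.163 μm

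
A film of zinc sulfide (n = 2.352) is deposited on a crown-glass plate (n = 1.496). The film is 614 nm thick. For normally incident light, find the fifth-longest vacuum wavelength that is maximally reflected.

642 nm

Top surface (1.0 → 2.352): reflection off a higher-index medium gives a half-wave phase shift.
At the lower boundary (n = 2.352 to n = 1.496) the reflected ray undergoes no phase shift.
Net: one phase inversion between the two reflected rays.
So the condition for constructive reflection is 2 n t = (m + ½) λ.
λ = 2 n t / (m + ½). The fifth-longest wavelength is m = 4: λ = 2 × 2.352 × 614 / 4.50 = 642 nm.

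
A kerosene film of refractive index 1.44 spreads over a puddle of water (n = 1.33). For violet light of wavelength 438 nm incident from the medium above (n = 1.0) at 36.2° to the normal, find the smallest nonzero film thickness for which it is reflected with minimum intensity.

Top surface (1.0 → 1.44): reflection off a higher-index medium gives a half-wave phase shift.
Bottom surface (1.44 → 1.33): reflection off a lower-index medium gives no phase shift.
Net: one phase inversion between the two reflected rays.
So the condition for destructive reflection is 2 n t cos θ_r = m λ.
Snell's law: 1.0 sin 36.2° = 1.44 sin θ_r → sin θ_r = 0.410, cos θ_r = 0.912.
Minimum nonzero at m = 1: t = λ / (2 n cos θ_r) = 438 / (2 × 1.44 × 0.912) = 167 nm.

167 nm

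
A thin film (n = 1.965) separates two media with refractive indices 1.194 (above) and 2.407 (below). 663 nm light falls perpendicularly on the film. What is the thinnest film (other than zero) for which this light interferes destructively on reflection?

Ray reflecting at the top interface goes from n = 1.194 toward n = 1.965: a half-wave phase shift.
Bottom surface (1.965 → 2.407): reflection off a higher-index medium gives a half-wave phase shift.
Zero or two π shifts → no net half-wave offset.
So the condition for destructive reflection is 2 n t = (m + ½) λ.
Minimum at m = 0: t = λ / (4 n) = 663 / (4 × 1.965) = 84.4 nm.

84.4 nm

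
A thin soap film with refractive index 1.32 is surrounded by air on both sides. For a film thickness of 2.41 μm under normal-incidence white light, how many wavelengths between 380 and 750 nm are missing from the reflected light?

Top surface (1.0 → 1.32): reflection off a higher-index medium gives a half-wave phase shift.
Ray reflecting at the bottom interface goes from n = 1.32 toward n = 1.0: no phase shift.
The two reflections differ by half a wavelength.
For dark reflection here: 2 n t = m λ.
λ = 2 n t / m = 6362 / m nm.
m=8: 795 nm (IR); m=9: 707 nm (visible); m=10: 636 nm (visible); m=11: 578 nm (visible); m=12: 530 nm (visible); m=13: 489 nm (visible); m=14: 454 nm (visible); m=15: 424 nm (visible); m=16: 398 nm (visible); m=17: 374 nm (UV).

8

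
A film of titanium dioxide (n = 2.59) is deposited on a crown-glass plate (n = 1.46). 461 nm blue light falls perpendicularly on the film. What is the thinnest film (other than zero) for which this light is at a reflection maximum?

Top surface (1.0 → 2.59): reflection off a higher-index medium gives a half-wave phase shift.
Ray reflecting at the bottom interface goes from n = 2.59 toward n = 1.46: no phase shift.
The two reflections differ by half a wavelength.
With one net inversion, constructive interference in reflection requires 2 n t = (m + ½) λ.
Minimum at m = 0: t = λ / (4 n) = 461 / (4 × 2.59) = 44.5 nm.

44.5 nm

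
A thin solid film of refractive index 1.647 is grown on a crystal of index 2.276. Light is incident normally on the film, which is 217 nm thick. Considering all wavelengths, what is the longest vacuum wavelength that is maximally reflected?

715 nm

Top surface (1.0 → 1.647): reflection off a higher-index medium gives a half-wave phase shift.
Bottom surface (1.647 → 2.276): reflection off a higher-index medium gives a half-wave phase shift.
Zero or two π shifts → no net half-wave offset.
With no net inversion, constructive interference in reflection requires 2 n t = m λ.
λ = 2 n t / m. The longest wavelength is m = 1: λ = 2 × 1.647 × 217 / 1.00 = 715 nm.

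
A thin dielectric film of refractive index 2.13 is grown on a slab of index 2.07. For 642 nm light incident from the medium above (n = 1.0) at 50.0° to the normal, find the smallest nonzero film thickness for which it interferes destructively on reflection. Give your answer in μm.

0.162 μm

At the upper boundary (n = 1.0 to n = 2.13) the reflected ray undergoes a half-wave phase shift.
Ray reflecting at the bottom interface goes from n = 2.13 toward n = 2.07: no phase shift.
The two reflections differ by half a wavelength.
So the condition for destructive reflection is 2 n t cos θ_r = m λ.
Snell's law: 1.0 sin 50.0° = 2.13 sin θ_r → sin θ_r = 0.360, cos θ_r = 0.933.
Minimum nonzero at m = 1: t = λ / (2 n cos θ_r) = 642 / (2 × 2.13 × 0.933) = 162 nm.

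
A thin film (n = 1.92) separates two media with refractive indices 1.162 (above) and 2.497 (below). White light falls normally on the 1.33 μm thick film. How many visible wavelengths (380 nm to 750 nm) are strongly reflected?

7

At the upper boundary (n = 1.162 to n = 1.92) the reflected ray undergoes a half-wave phase shift.
At the lower boundary (n = 1.92 to n = 2.497) the reflected ray undergoes a half-wave phase shift.
Zero or two π shifts → no net half-wave offset.
With no net inversion, constructive interference in reflection requires 2 n t = m λ.
λ = 2 n t / m = 5107 / m nm.
m=6: 851 nm (IR); m=7: 730 nm (visible); m=8: 638 nm (visible); m=9: 567 nm (visible); m=10: 511 nm (visible); m=11: 464 nm (visible); m=12: 426 nm (visible); m=13: 393 nm (visible); m=14: 365 nm (UV).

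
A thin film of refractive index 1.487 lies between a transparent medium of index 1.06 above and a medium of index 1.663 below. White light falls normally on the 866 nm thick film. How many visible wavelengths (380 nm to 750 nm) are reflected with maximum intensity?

Top surface (1.06 → 1.487): reflection off a higher-index medium gives a half-wave phase shift.
At the lower boundary (n = 1.487 to n = 1.663) the reflected ray undergoes a half-wave phase shift.
Zero or two π shifts → no net half-wave offset.
With no net inversion, constructive interference in reflection requires 2 n t = m λ.
λ = 2 n t / m = 2575 / m nm.
m=3: 858 nm (IR); m=4: 644 nm (visible); m=5: 515 nm (visible); m=6: 429 nm (visible); m=7: 368 nm (UV).

3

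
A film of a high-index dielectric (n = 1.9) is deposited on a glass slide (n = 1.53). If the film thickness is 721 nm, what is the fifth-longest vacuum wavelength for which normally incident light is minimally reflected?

548 nm

At the upper boundary (n = 1.0 to n = 1.9) the reflected ray undergoes a half-wave phase shift.
Ray reflecting at the bottom interface goes from n = 1.9 toward n = 1.53: no phase shift.
The two reflections differ by half a wavelength.
With one net inversion, destructive interference in reflection requires 2 n t = m λ.
λ = 2 n t / m. The fifth-longest wavelength is m = 5: λ = 2 × 1.9 × 721 / 5.00 = 548 nm.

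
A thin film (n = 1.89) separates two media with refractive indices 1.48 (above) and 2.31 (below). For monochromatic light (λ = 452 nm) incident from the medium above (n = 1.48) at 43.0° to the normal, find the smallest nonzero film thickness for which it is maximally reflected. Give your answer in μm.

0.141 μm

Ray reflecting at the top interface goes from n = 1.48 toward n = 1.89: a half-wave phase shift.
Bottom surface (1.89 → 2.31): reflection off a higher-index medium gives a half-wave phase shift.
The two reflections carry the same phase change, so no net offset.
With no net inversion, constructive interference in reflection requires 2 n t cos θ_r = m λ.
Snell's law: 1.48 sin 43.0° = 1.89 sin θ_r → sin θ_r = 0.534, cos θ_r = 0.845.
Minimum nonzero at m = 1: t = λ / (2 n cos θ_r) = 452 / (2 × 1.89 × 0.845) = 141 nm.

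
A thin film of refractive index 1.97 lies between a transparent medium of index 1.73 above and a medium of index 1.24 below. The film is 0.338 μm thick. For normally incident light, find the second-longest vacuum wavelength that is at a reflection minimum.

At the upper boundary (n = 1.73 to n = 1.97) the reflected ray undergoes a half-wave phase shift.
At the lower boundary (n = 1.97 to n = 1.24) the reflected ray undergoes no phase shift.
The two reflections differ by half a wavelength.
For minimum reflection here: 2 n t = m λ.
λ = 2 n t / m. The second-longest wavelength is m = 2: λ = 2 × 1.97 × 338 / 2.00 = 666 nm.

666 nm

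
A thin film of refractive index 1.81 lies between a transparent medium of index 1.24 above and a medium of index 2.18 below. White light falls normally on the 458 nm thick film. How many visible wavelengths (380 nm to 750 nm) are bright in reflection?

2

Top surface (1.24 → 1.81): reflection off a higher-index medium gives a half-wave phase shift.
Ray reflecting at the bottom interface goes from n = 1.81 toward n = 2.18: a half-wave phase shift.
Net: no relative phase inversion (both shifts match).
With no net inversion, constructive interference in reflection requires 2 n t = m λ.
λ = 2 n t / m = 1658 / m nm.
m=2: 829 nm (IR); m=3: 553 nm (visible); m=4: 414 nm (visible); m=5: 332 nm (UV).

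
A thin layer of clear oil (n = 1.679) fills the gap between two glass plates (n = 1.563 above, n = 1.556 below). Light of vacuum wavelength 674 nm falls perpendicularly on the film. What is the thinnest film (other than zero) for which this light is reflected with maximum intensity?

Ray reflecting at the top interface goes from n = 1.563 toward n = 1.679: a half-wave phase shift.
Ray reflecting at the bottom interface goes from n = 1.679 toward n = 1.556: no phase shift.
Exactly one π shift → a net half-wave offset.
For maximum reflection here: 2 n t = (m + ½) λ.
Minimum at m = 0: t = λ / (4 n) = 674 / (4 × 1.679) = 100 nm.

100 nm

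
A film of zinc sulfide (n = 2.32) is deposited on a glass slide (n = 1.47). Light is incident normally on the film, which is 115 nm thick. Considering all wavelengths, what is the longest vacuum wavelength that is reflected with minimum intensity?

534 nm

At the upper boundary (n = 1.0 to n = 2.32) the reflected ray undergoes a half-wave phase shift.
Ray reflecting at the bottom interface goes from n = 2.32 toward n = 1.47: no phase shift.
Exactly one π shift → a net half-wave offset.
So the condition for destructive reflection is 2 n t = m λ.
λ = 2 n t / m. The longest wavelength is m = 1: λ = 2 × 2.32 × 115 / 1.00 = 534 nm.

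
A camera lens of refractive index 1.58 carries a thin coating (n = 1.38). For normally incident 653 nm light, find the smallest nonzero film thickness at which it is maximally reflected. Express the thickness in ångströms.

2366 Å

Ray reflecting at the top interface goes from n = 1.0 toward n = 1.38: a half-wave phase shift.
Bottom surface (1.38 → 1.58): reflection off a higher-index medium gives a half-wave phase shift.
The two reflections carry the same phase change, so no net offset.
For bright reflection here: 2 n t = m λ.
Minimum nonzero at m = 1: t = λ / (2 n) = 653 / (2 × 1.38) = 237 nm.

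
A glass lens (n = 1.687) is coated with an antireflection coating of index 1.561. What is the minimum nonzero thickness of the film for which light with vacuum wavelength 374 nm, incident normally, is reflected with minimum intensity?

Ray reflecting at the top interface goes from n = 1.0 toward n = 1.561: a half-wave phase shift.
Bottom surface (1.561 → 1.687): reflection off a higher-index medium gives a half-wave phase shift.
The two reflections carry the same phase change, so no net offset.
With no net inversion, destructive interference in reflection requires 2 n t = (m + ½) λ.
Minimum at m = 0: t = λ / (4 n) = 374 / (4 × 1.561) = 59.9 nm.

59.9 nm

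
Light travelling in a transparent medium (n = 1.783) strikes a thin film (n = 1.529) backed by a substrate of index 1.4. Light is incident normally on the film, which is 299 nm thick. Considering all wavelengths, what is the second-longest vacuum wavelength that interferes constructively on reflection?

457 nm

Top surface (1.783 → 1.529): reflection off a lower-index medium gives no phase shift.
At the lower boundary (n = 1.529 to n = 1.4) the reflected ray undergoes no phase shift.
Net: no relative phase inversion (both shifts match).
So the condition for constructive reflection is 2 n t = m λ.
λ = 2 n t / m. The second-longest wavelength is m = 2: λ = 2 × 1.529 × 299 / 2.00 = 457 nm.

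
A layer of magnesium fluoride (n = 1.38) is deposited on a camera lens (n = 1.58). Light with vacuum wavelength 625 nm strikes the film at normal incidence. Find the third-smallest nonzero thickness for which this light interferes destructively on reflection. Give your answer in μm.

0.566 μm

Ray reflecting at the top interface goes from n = 1.0 toward n = 1.38: a half-wave phase shift.
Bottom surface (1.38 → 1.58): reflection off a higher-index medium gives a half-wave phase shift.
Zero or two π shifts → no net half-wave offset.
So the condition for destructive reflection is 2 n t = (m + ½) λ.
The third-smallest nonzero thickness corresponds to m = 2: t = (m + ½) λ / (2 n) = 2.50 × 625 / (2 × 1.38) = 566 nm.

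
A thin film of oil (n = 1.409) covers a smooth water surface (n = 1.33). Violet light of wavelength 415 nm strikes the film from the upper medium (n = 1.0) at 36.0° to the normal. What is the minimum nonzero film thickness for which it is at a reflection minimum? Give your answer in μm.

At the upper boundary (n = 1.0 to n = 1.409) the reflected ray undergoes a half-wave phase shift.
At the lower boundary (n = 1.409 to n = 1.33) the reflected ray undergoes no phase shift.
The two reflections differ by half a wavelength.
With one net inversion, destructive interference in reflection requires 2 n t cos θ_r = m λ.
Snell's law: 1.0 sin 36.0° = 1.409 sin θ_r → sin θ_r = 0.417, cos θ_r = 0.909.
Minimum nonzero at m = 1: t = λ / (2 n cos θ_r) = 415 / (2 × 1.409 × 0.909) = 162 nm.

0.162 μm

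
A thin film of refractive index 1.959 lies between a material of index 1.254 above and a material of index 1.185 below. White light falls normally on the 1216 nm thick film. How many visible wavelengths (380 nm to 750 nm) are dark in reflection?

Ray reflecting at the top interface goes from n = 1.254 toward n = 1.959: a half-wave phase shift.
At the lower boundary (n = 1.959 to n = 1.185) the reflected ray undergoes no phase shift.
Net: one phase inversion between the two reflected rays.
So the condition for destructive reflection is 2 n t = m λ.
λ = 2 n t / m = 4764 / m nm.
m=6: 794 nm (IR); m=7: 681 nm (visible); m=8: 596 nm (visible); m=9: 529 nm (visible); m=10: 476 nm (visible); m=11: 433 nm (visible); m=12: 397 nm (visible); m=13: 366 nm (UV).

6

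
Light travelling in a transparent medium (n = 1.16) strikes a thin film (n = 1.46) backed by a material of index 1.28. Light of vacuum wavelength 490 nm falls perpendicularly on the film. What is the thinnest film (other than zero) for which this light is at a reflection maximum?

Ray reflecting at the top interface goes from n = 1.16 toward n = 1.46: a half-wave phase shift.
Ray reflecting at the bottom interface goes from n = 1.46 toward n = 1.28: no phase shift.
Net: one phase inversion between the two reflected rays.
For bright reflection here: 2 n t = (m + ½) λ.
Minimum at m = 0: t = λ / (4 n) = 490 / (4 × 1.46) = 83.9 nm.

83.9 nm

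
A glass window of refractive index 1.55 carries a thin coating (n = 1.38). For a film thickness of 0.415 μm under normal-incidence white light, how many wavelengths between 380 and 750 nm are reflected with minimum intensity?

1

At the upper boundary (n = 1.0 to n = 1.38) the reflected ray undergoes a half-wave phase shift.
Ray reflecting at the bottom interface goes from n = 1.38 toward n = 1.55: a half-wave phase shift.
Zero or two π shifts → no net half-wave offset.
For minimum reflection here: 2 n t = (m + ½) λ.
λ = 2 n t / (m + ½) = 1145 / (m + ½) nm.
m=1: 764 nm (IR); m=2: 458 nm (visible); m=3: 327 nm (UV).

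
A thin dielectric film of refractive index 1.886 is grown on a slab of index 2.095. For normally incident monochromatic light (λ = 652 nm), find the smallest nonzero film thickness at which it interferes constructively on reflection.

173 nm

Top surface (1.0 → 1.886): reflection off a higher-index medium gives a half-wave phase shift.
Bottom surface (1.886 → 2.095): reflection off a higher-index medium gives a half-wave phase shift.
The two reflections carry the same phase change, so no net offset.
So the condition for constructive reflection is 2 n t = m λ.
Minimum nonzero at m = 1: t = λ / (2 n) = 652 / (2 × 1.886) = 173 nm.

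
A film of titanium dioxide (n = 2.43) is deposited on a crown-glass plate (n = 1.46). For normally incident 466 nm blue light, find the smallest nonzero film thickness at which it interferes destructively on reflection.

95.9 nm

At the upper boundary (n = 1.0 to n = 2.43) the reflected ray undergoes a half-wave phase shift.
Bottom surface (2.43 → 1.46): reflection off a lower-index medium gives no phase shift.
The two reflections differ by half a wavelength.
For minimum reflection here: 2 n t = m λ.
Minimum nonzero at m = 1: t = λ / (2 n) = 466 / (2 × 2.43) = 95.9 nm.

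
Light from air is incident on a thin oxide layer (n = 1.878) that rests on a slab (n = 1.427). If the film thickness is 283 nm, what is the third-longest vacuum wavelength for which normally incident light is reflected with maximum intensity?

425 nm

Top surface (1.0 → 1.878): reflection off a higher-index medium gives a half-wave phase shift.
Ray reflecting at the bottom interface goes from n = 1.878 toward n = 1.427: no phase shift.
Net: one phase inversion between the two reflected rays.
For bright reflection here: 2 n t = (m + ½) λ.
λ = 2 n t / (m + ½). The third-longest wavelength is m = 2: λ = 2 × 1.878 × 283 / 2.50 = 425 nm.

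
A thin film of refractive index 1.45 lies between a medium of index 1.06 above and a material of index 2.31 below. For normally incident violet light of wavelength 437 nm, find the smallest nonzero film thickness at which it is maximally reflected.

Ray reflecting at the top interface goes from n = 1.06 toward n = 1.45: a half-wave phase shift.
At the lower boundary (n = 1.45 to n = 2.31) the reflected ray undergoes a half-wave phase shift.
Zero or two π shifts → no net half-wave offset.
For maximum reflection here: 2 n t = m λ.
Minimum nonzero at m = 1: t = λ / (2 n) = 437 / (2 × 1.45) = 151 nm.

151 nm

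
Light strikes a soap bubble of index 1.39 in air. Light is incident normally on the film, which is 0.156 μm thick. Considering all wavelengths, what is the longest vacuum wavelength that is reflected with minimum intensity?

Top surface (1.0 → 1.39): reflection off a higher-index medium gives a half-wave phase shift.
Bottom surface (1.39 → 1.0): reflection off a lower-index medium gives no phase shift.
Exactly one π shift → a net half-wave offset.
For weak reflection here: 2 n t = m λ.
λ = 2 n t / m. The longest wavelength is m = 1: λ = 2 × 1.39 × 156 / 1.00 = 434 nm.

434 nm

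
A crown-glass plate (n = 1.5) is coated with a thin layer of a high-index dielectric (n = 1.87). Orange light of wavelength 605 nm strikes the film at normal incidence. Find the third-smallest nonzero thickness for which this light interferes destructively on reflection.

485 nm

Ray reflecting at the top interface goes from n = 1.0 toward n = 1.87: a half-wave phase shift.
Bottom surface (1.87 → 1.5): reflection off a lower-index medium gives no phase shift.
Exactly one π shift → a net half-wave offset.
For dark reflection here: 2 n t = m λ.
The third-smallest nonzero thickness corresponds to m = 3: t = m λ / (2 n) = 3.00 × 605 / (2 × 1.87) = 485 nm.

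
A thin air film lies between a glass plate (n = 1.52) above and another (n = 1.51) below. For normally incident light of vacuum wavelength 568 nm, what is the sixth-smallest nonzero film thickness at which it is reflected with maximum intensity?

1562 nm

Top surface (1.52 → 1.0): reflection off a lower-index medium gives no phase shift.
Ray reflecting at the bottom interface goes from n = 1.0 toward n = 1.51: a half-wave phase shift.
Exactly one π shift → a net half-wave offset.
With one net inversion, constructive interference in reflection requires 2 n t = (m + ½) λ.
The sixth-smallest nonzero thickness corresponds to m = 5: t = (m + ½) λ / (2 n) = 5.50 × 568 / (2 × 1.0) = 1562 nm.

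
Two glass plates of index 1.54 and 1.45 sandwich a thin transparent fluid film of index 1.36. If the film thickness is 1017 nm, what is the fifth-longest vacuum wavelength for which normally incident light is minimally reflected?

553 nm

At the upper boundary (n = 1.54 to n = 1.36) the reflected ray undergoes no phase shift.
Bottom surface (1.36 → 1.45): reflection off a higher-index medium gives a half-wave phase shift.
Exactly one π shift → a net half-wave offset.
So the condition for destructive reflection is 2 n t = m λ.
λ = 2 n t / m. The fifth-longest wavelength is m = 5: λ = 2 × 1.36 × 1017 / 5.00 = 553 nm.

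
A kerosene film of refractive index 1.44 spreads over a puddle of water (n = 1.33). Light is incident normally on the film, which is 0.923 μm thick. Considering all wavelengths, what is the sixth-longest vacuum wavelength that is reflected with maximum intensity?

Ray reflecting at the top interface goes from n = 1.0 toward n = 1.44: a half-wave phase shift.
Ray reflecting at the bottom interface goes from n = 1.44 toward n = 1.33: no phase shift.
The two reflections differ by half a wavelength.
So the condition for constructive reflection is 2 n t = (m + ½) λ.
λ = 2 n t / (m + ½). The sixth-longest wavelength is m = 5: λ = 2 × 1.44 × 923 / 5.50 = 483 nm.

483 nm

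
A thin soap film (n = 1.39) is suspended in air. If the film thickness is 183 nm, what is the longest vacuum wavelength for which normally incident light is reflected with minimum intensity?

509 nm

Top surface (1.0 → 1.39): reflection off a higher-index medium gives a half-wave phase shift.
At the lower boundary (n = 1.39 to n = 1.0) the reflected ray undergoes no phase shift.
Exactly one π shift → a net half-wave offset.
With one net inversion, destructive interference in reflection requires 2 n t = m λ.
λ = 2 n t / m. The longest wavelength is m = 1: λ = 2 × 1.39 × 183 / 1.00 = 509 nm.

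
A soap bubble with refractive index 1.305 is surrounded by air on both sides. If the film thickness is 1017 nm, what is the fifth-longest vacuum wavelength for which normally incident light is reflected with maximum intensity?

590 nm

Ray reflecting at the top interface goes from n = 1.0 toward n = 1.305: a half-wave phase shift.
Ray reflecting at the bottom interface goes from n = 1.305 toward n = 1.0: no phase shift.
Net: one phase inversion between the two reflected rays.
So the condition for constructive reflection is 2 n t = (m + ½) λ.
λ = 2 n t / (m + ½). The fifth-longest wavelength is m = 4: λ = 2 × 1.305 × 1017 / 4.50 = 590 nm.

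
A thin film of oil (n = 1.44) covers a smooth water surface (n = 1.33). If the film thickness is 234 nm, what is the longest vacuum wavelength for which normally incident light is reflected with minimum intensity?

674 nm

Top surface (1.0 → 1.44): reflection off a higher-index medium gives a half-wave phase shift.
At the lower boundary (n = 1.44 to n = 1.33) the reflected ray undergoes no phase shift.
Exactly one π shift → a net half-wave offset.
With one net inversion, destructive interference in reflection requires 2 n t = m λ.
λ = 2 n t / m. The longest wavelength is m = 1: λ = 2 × 1.44 × 234 / 1.00 = 674 nm.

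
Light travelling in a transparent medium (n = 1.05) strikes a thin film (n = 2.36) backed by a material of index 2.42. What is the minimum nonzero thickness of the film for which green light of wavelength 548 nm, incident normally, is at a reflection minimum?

58.1 nm

Top surface (1.05 → 2.36): reflection off a higher-index medium gives a half-wave phase shift.
Ray reflecting at the bottom interface goes from n = 2.36 toward n = 2.42: a half-wave phase shift.
Net: no relative phase inversion (both shifts match).
With no net inversion, destructive interference in reflection requires 2 n t = (m + ½) λ.
Minimum at m = 0: t = λ / (4 n) = 548 / (4 × 2.36) = 58.1 nm.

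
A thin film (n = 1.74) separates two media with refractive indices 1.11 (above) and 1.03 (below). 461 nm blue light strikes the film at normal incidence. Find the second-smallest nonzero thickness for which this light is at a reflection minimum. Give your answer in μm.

0.265 μm

Top surface (1.11 → 1.74): reflection off a higher-index medium gives a half-wave phase shift.
At the lower boundary (n = 1.74 to n = 1.03) the reflected ray undergoes no phase shift.
Exactly one π shift → a net half-wave offset.
With one net inversion, destructive interference in reflection requires 2 n t = m λ.
The second-smallest nonzero thickness corresponds to m = 2: t = m λ / (2 n) = 2.00 × 461 / (2 × 1.74) = 265 nm.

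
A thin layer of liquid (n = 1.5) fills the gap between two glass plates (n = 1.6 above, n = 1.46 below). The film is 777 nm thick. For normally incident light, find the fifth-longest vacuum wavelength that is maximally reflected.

466 nm

Top surface (1.6 → 1.5): reflection off a lower-index medium gives no phase shift.
Ray reflecting at the bottom interface goes from n = 1.5 toward n = 1.46: no phase shift.
The two reflections carry the same phase change, so no net offset.
For bright reflection here: 2 n t = m λ.
λ = 2 n t / m. The fifth-longest wavelength is m = 5: λ = 2 × 1.5 × 777 / 5.00 = 466 nm.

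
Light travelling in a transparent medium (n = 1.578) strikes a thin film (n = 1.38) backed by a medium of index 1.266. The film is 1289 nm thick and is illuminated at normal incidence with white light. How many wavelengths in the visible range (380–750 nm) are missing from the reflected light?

Top surface (1.578 → 1.38): reflection off a lower-index medium gives no phase shift.
Bottom surface (1.38 → 1.266): reflection off a lower-index medium gives no phase shift.
The two reflections carry the same phase change, so no net offset.
So the condition for destructive reflection is 2 n t = (m + ½) λ.
λ = 2 n t / (m + ½) = 3558 / (m + ½) nm.
m=4: 791 nm (IR); m=5: 647 nm (visible); m=6: 547 nm (visible); m=7: 474 nm (visible); m=8: 419 nm (visible); m=9: 374 nm (UV).

4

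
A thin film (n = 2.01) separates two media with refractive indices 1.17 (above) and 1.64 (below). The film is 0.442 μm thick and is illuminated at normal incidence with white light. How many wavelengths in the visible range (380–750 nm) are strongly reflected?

3

Top surface (1.17 → 2.01): reflection off a higher-index medium gives a half-wave phase shift.
At the lower boundary (n = 2.01 to n = 1.64) the reflected ray undergoes no phase shift.
Net: one phase inversion between the two reflected rays.
With one net inversion, constructive interference in reflection requires 2 n t = (m + ½) λ.
λ = 2 n t / (m + ½) = 1777 / (m + ½) nm.
m=1: 1185 nm (IR); m=2: 711 nm (visible); m=3: 508 nm (visible); m=4: 395 nm (visible); m=5: 323 nm (UV).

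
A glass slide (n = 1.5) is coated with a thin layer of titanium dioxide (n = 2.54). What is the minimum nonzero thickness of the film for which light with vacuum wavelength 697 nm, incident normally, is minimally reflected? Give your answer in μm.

0.137 μm

Ray reflecting at the top interface goes from n = 1.0 toward n = 2.54: a half-wave phase shift.
At the lower boundary (n = 2.54 to n = 1.5) the reflected ray undergoes no phase shift.
The two reflections differ by half a wavelength.
So the condition for destructive reflection is 2 n t = m λ.
Minimum nonzero at m = 1: t = λ / (2 n) = 697 / (2 × 2.54) = 137 nm.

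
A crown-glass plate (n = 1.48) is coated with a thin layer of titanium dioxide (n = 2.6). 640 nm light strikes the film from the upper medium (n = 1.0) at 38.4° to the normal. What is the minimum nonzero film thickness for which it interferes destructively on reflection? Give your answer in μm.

Ray reflecting at the top interface goes from n = 1.0 toward n = 2.6: a half-wave phase shift.
At the lower boundary (n = 2.6 to n = 1.48) the reflected ray undergoes no phase shift.
Net: one phase inversion between the two reflected rays.
So the condition for destructive reflection is 2 n t cos θ_r = m λ.
Snell's law: 1.0 sin 38.4° = 2.6 sin θ_r → sin θ_r = 0.239, cos θ_r = 0.971.
Minimum nonzero at m = 1: t = λ / (2 n cos θ_r) = 640 / (2 × 2.6 × 0.971) = 127 nm.

0.127 μm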